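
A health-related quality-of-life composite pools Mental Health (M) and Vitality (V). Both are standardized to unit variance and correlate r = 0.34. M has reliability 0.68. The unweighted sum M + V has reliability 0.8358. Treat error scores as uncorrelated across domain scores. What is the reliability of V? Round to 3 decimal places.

Var(M+V) = 2 + 2·0.34 = 2.680.
True-score variance = ρ_M + ρ_V + 2·0.34, so 0.8358 = (0.68 + ρ_V + 0.68) / 2.680.
ρ_V = 0.8358·2.680 − 0.68 − 0.68 = 0.880.

0.880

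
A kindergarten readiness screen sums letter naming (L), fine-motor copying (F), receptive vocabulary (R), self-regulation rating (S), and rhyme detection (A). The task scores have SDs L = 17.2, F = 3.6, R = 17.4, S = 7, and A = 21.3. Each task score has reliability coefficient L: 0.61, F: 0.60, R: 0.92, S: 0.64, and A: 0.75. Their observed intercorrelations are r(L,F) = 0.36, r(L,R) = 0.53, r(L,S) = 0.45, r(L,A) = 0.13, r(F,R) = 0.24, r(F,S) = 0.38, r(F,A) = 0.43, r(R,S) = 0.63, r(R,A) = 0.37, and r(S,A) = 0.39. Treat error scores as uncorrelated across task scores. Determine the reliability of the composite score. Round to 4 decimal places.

Var(L+F+R+S+A) = 17.2² + 3.6² + 17.4² + 7² + 21.3² + 2·[17.2·3.6·0.36 + 17.2·17.4·0.53 + 17.2·7·0.45 + 17.2·21.3·0.13 + 3.6·17.4·0.24 + 3.6·7·0.38 + 3.6·21.3·0.43 + 17.4·7·0.63 + 17.4·21.3·0.37 + 7·21.3·0.39] = 1114.25 + 1224.62 = 2338.87.
Under uncorrelated errors the observed covariances equal the true-score covariances, so only the own-variance terms attenuate.
True-score variance = [17.2²·0.61 + 3.6²·0.60 + 17.4²·0.92 + 7²·0.64 + 21.3²·0.75] + 1224.62 = 838.405 + 1224.62 = 2063.03.
Reliability = 2063.03 / 2338.87 = 0.8821.

0.8821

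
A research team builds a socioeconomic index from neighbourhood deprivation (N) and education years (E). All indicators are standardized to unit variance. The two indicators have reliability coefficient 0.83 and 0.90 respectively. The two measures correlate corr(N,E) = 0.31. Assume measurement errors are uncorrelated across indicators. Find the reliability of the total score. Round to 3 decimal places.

Var(N+E) = 2 + 2·[0.31] = 2 + 0.62 = 2.62.
Because errors are independent across components, Cov(Tᵢ,Tⱼ) = Cov(Xᵢ,Xⱼ); the off-diagonal part of the true-score variance is the same as above.
True-score variance = [0.83 + 0.90] + 0.62 = 1.73 + 0.62 = 2.35.
Reliability = 2.35 / 2.62 = 0.897.

0.897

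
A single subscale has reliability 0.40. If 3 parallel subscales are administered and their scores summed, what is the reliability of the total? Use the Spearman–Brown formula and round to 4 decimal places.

ρ_k = kρ / (1 + (k−1)ρ) = 3·0.40 / (1 + 2·0.40) = 1.200 / 1.800 = 0.6667.

0.6667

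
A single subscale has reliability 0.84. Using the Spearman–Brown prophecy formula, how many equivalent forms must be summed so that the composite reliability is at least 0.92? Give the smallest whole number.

3

k ≥ ρ*(1−ρ₁)/(ρ₁(1−ρ*)) = 0.92·0.16 / (0.84·0.08) = 2.190.
Smallest integer k = 3.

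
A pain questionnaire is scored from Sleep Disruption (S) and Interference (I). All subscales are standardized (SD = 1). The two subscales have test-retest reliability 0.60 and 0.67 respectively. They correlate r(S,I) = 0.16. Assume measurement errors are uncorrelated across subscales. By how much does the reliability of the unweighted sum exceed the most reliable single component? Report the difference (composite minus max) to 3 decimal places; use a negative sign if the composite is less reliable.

0.015

Var(sum) = 2 + 0.32 = 2.32; true-score variance = 1.27 + 0.32 = 1.59; composite reliability = 0.6853.
Max component reliability = 0.6700.
Difference = 0.6853 − 0.6700 = 0.015.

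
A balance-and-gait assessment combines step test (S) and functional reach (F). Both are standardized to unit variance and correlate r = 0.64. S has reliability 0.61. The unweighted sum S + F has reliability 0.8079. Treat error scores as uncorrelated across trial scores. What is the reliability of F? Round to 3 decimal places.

0.760

Var(S+F) = 2 + 2·0.64 = 3.280.
True-score variance = ρ_S + ρ_F + 2·0.64, so 0.8079 = (0.61 + ρ_F + 1.28) / 3.280.
ρ_F = 0.8079·3.280 − 0.61 − 1.28 = 0.760.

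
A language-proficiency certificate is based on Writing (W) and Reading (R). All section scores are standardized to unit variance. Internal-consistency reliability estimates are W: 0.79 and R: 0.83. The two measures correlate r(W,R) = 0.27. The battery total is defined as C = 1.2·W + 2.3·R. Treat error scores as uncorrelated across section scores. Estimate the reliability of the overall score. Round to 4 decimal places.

0.8538

Var(C) = 1.2² + 2.3² + 2·[2.76·0.27] = 6.73 + 1.4904 = 8.2204.
Under uncorrelated errors the observed covariances equal the true-score covariances, so only the own-variance terms attenuate.
True-score variance = [1.2²·0.79 + 2.3²·0.83] + 1.4904 = 5.5283 + 1.4904 = 7.0187.
Reliability = 7.0187 / 8.2204 = 0.8538.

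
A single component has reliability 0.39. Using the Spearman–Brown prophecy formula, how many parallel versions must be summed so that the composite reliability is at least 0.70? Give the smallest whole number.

k ≥ ρ*(1−ρ₁)/(ρ₁(1−ρ*)) = 0.70·0.61 / (0.39·0.30) = 3.650.
Smallest integer k = 4.

4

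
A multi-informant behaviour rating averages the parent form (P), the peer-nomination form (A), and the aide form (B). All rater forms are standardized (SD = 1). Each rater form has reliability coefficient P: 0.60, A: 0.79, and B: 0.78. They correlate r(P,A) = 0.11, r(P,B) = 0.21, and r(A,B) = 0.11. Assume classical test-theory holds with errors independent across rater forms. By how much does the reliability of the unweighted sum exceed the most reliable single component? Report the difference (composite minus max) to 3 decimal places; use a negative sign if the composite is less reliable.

-0.005

Var(sum) = 3 + 0.86 = 3.86; true-score variance = 2.17 + 0.86 = 3.03; composite reliability = 0.7850.
Max component reliability = 0.7900.
Difference = 0.7850 − 0.7900 = -0.005.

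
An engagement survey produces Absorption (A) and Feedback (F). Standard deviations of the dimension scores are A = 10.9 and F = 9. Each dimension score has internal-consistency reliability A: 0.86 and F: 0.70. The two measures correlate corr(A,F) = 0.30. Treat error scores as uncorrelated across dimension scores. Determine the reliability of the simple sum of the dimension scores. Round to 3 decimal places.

0.842

Var(A+F) = 10.9² + 9² + 2·[10.9·9·0.30] = 199.81 + 58.86 = 258.67.
Because errors are independent across components, Cov(Tᵢ,Tⱼ) = Cov(Xᵢ,Xⱼ); the off-diagonal part of the true-score variance is the same as above.
True-score variance = [10.9²·0.86 + 9²·0.70] + 58.86 = 158.877 + 58.86 = 217.737.
Reliability = 217.737 / 258.67 = 0.842.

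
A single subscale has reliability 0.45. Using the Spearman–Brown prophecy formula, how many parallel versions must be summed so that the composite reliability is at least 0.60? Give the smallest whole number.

k ≥ ρ*(1−ρ₁)/(ρ₁(1−ρ*)) = 0.60·0.55 / (0.45·0.40) = 1.833.
Smallest integer k = 2.

2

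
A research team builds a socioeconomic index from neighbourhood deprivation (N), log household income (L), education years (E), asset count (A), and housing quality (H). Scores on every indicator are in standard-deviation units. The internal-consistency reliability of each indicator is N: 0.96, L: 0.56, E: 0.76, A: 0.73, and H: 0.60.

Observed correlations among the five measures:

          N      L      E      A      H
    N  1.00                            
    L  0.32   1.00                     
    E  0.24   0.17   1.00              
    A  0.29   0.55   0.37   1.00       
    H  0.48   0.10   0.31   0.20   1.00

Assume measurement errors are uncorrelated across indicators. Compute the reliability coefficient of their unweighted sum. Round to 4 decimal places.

Var(N+L+E+A+H) = 5 + 2·[0.32 + 0.24 + 0.29 + 0.48 + 0.17 + 0.55 + 0.10 + 0.37 + 0.31 + 0.20] = 5 + 6.06 = 11.06.
Because errors are independent across components, Cov(Tᵢ,Tⱼ) = Cov(Xᵢ,Xⱼ); the off-diagonal part of the true-score variance is the same as above.
True-score variance = [0.96 + 0.56 + 0.76 + 0.73 + 0.60] + 6.06 = 3.61 + 6.06 = 9.67.
Reliability = 9.67 / 11.06 = 0.8743.

0.8743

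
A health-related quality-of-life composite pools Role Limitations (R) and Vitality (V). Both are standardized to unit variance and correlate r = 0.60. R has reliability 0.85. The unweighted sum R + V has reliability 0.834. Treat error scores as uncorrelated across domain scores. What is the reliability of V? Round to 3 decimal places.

0.619

Var(R+V) = 2 + 2·0.60 = 3.200.
True-score variance = ρ_R + ρ_V + 2·0.60, so 0.834 = (0.85 + ρ_V + 1.20) / 3.200.
ρ_V = 0.834·3.200 − 0.85 − 1.20 = 0.619.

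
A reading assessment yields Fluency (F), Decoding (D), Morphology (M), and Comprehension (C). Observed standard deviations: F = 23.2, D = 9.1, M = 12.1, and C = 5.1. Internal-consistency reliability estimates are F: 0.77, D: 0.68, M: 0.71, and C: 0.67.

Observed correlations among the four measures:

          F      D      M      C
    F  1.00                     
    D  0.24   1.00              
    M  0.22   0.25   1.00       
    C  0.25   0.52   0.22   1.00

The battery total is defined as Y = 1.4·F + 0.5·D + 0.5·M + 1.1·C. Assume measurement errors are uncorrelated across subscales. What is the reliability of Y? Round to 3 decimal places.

Var(Y) = 1.4²·23.2² + 0.5²·9.1² + 0.5²·12.1² + 1.1²·5.1² + 2·[0.7·23.2·9.1·0.24 + 0.7·23.2·12.1·0.22 + 1.54·23.2·5.1·0.25 + 0.25·9.1·12.1·0.25 + 0.55·9.1·5.1·0.52 + 0.55·12.1·5.1·0.22] = 1143.73 + 303.749 = 1447.48.
Under uncorrelated errors the observed covariances equal the true-score covariances, so only the own-variance terms attenuate.
True-score variance = [1.4²·23.2²·0.77 + 0.5²·9.1²·0.68 + 0.5²·12.1²·0.71 + 1.1²·5.1²·0.67] + 303.749 = 873.464 + 303.749 = 1177.21.
Reliability = 1177.21 / 1447.48 = 0.813.

0.813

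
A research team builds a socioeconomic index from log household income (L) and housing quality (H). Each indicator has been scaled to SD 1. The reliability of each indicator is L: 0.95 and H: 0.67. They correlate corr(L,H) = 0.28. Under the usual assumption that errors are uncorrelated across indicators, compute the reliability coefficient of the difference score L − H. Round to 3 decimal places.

0.736

Var(L−H) = 1 + 1 − 2·0.28 = 2 − 0.56 = 1.44.
Because errors are independent across components, Cov(Tᵢ,Tⱼ) = Cov(Xᵢ,Xⱼ); the off-diagonal part of the true-score variance is the same as above.
True-score variance = [0.95 + 0.67] − 0.56 = 1.62 − 0.56 = 1.06.
Reliability = 1.06 / 1.44 = 0.736.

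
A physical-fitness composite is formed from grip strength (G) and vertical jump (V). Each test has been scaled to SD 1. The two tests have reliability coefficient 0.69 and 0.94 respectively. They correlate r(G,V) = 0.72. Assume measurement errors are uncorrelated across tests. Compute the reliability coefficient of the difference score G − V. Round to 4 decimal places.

Var(G−V) = 1 + 1 − 2·0.72 = 2 − 1.44 = 0.56.
Because errors are independent across components, Cov(Tᵢ,Tⱼ) = Cov(Xᵢ,Xⱼ); the off-diagonal part of the true-score variance is the same as above.
True-score variance = [0.69 + 0.94] − 1.44 = 1.63 − 1.44 = 0.19.
Reliability = 0.19 / 0.56 = 0.3393.

0.3393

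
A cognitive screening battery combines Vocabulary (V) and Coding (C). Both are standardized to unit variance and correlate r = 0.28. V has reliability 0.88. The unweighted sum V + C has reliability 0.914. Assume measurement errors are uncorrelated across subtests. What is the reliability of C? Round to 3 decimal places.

0.900

Var(V+C) = 2 + 2·0.28 = 2.560.
True-score variance = ρ_V + ρ_C + 2·0.28, so 0.914 = (0.88 + ρ_C + 0.56) / 2.560.
ρ_C = 0.914·2.560 − 0.88 − 0.56 = 0.900.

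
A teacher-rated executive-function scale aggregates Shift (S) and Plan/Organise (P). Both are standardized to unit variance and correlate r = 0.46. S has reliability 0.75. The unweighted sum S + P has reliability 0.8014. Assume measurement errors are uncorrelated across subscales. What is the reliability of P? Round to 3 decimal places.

0.670

Var(S+P) = 2 + 2·0.46 = 2.920.
True-score variance = ρ_S + ρ_P + 2·0.46, so 0.8014 = (0.75 + ρ_P + 0.92) / 2.920.
ρ_P = 0.8014·2.920 − 0.75 − 0.92 = 0.670.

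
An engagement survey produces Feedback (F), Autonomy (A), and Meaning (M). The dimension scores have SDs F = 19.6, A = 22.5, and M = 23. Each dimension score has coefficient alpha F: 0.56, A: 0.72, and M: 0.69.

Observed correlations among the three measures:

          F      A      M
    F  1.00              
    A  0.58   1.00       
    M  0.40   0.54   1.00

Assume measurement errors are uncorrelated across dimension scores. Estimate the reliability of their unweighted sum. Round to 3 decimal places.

Var(F+A+M) = 19.6² + 22.5² + 23² + 2·[19.6·22.5·0.58 + 19.6·23·0.40 + 22.5·23·0.54] = 1419.41 + 1431.1 = 2850.51.
With uncorrelated errors the cross-covariances are all true-score covariance, so they carry over unchanged; only the diagonal terms shrink to ρᵢσᵢ².
True-score variance = [19.6²·0.56 + 22.5²·0.72 + 23²·0.69] + 1431.1 = 944.64 + 1431.1 = 2375.74.
Reliability = 2375.74 / 2850.51 = 0.833.

0.833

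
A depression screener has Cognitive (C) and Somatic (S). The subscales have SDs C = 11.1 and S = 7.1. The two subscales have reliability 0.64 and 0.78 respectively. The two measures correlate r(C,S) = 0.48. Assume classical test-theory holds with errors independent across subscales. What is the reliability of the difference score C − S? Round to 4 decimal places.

Var(C−S) = 11.1² + 7.1² − 2·11.1·7.1·0.48 = 173.62 − 75.6576 = 97.9624.
Because errors are independent across components, Cov(Tᵢ,Tⱼ) = Cov(Xᵢ,Xⱼ); the off-diagonal part of the true-score variance is the same as above.
True-score variance = [11.1²·0.64 + 7.1²·0.78] − 75.6576 = 118.174 − 75.6576 = 42.5166.
Reliability = 42.5166 / 97.9624 = 0.4340.

0.4340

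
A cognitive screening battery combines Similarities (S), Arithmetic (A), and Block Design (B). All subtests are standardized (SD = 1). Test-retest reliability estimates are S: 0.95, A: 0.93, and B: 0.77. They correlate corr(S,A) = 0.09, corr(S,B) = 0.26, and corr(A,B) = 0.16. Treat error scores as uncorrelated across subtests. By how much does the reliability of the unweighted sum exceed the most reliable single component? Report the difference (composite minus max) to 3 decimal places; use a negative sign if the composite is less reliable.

Var(sum) = 3 + 1.02 = 4.02; true-score variance = 2.65 + 1.02 = 3.67; composite reliability = 0.9129.
Max component reliability = 0.9500.
Difference = 0.9129 − 0.9500 = -0.037.

-0.037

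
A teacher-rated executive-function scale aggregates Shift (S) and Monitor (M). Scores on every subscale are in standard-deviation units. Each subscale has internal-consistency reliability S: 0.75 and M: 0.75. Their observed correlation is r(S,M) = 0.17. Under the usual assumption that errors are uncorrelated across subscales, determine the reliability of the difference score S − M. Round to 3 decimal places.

0.699

Var(S−M) = 1 + 1 − 2·0.17 = 2 − 0.34 = 1.66.
Because errors are independent across components, Cov(Tᵢ,Tⱼ) = Cov(Xᵢ,Xⱼ); the off-diagonal part of the true-score variance is the same as above.
True-score variance = [0.75 + 0.75] − 0.34 = 1.5 − 0.34 = 1.16.
Reliability = 1.16 / 1.66 = 0.699.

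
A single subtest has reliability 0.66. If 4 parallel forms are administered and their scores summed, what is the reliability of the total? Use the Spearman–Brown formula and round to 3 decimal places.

0.886

ρ_k = kρ / (1 + (k−1)ρ) = 4·0.66 / (1 + 3·0.66) = 2.640 / 2.980 = 0.886.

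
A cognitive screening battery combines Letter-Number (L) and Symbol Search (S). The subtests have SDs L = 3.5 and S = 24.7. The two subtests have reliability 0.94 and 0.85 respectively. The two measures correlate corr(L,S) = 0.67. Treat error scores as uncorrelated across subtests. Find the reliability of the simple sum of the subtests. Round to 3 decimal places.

Var(L+S) = 3.5² + 24.7² + 2·[3.5·24.7·0.67] = 622.34 + 115.843 = 738.183.
With uncorrelated errors the cross-covariances are all true-score covariance, so they carry over unchanged; only the diagonal terms shrink to ρᵢσᵢ².
True-score variance = [3.5²·0.94 + 24.7²·0.85] + 115.843 = 530.091 + 115.843 = 645.934.
Reliability = 645.934 / 738.183 = 0.875.

0.875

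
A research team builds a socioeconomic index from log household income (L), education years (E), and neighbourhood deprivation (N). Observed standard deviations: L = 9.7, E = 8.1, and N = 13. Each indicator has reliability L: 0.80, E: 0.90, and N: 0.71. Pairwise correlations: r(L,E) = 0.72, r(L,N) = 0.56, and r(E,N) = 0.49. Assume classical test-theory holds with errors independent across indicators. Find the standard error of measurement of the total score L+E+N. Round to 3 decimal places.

8.625

Var(total) = 328.7 + 357.567 = 686.267.
True-score variance = 254.311 + 357.567 = 611.878, so reliability = 0.8916.
Error variance = 686.267 − 611.878 = 74.389; SEM = √74.389 = 8.625.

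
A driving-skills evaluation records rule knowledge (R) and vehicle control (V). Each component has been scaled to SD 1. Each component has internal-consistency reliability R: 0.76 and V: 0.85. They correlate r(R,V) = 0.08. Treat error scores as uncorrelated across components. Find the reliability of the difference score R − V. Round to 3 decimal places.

Var(R−V) = 1 + 1 − 2·0.08 = 2 − 0.16 = 1.84.
Under uncorrelated errors the observed covariances equal the true-score covariances, so only the own-variance terms attenuate.
True-score variance = [0.76 + 0.85] − 0.16 = 1.61 − 0.16 = 1.45.
Reliability = 1.45 / 1.84 = 0.788.

0.788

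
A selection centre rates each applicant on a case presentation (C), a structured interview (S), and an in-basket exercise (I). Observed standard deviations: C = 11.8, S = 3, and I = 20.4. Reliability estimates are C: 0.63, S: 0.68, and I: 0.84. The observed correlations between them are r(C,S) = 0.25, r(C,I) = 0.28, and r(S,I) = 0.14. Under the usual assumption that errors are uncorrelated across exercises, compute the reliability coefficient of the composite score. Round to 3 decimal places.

0.835

Var(C+S+I) = 11.8² + 3² + 20.4² + 2·[11.8·3·0.25 + 11.8·20.4·0.28 + 3·20.4·0.14] = 564.4 + 169.639 = 734.039.
Under uncorrelated errors the observed covariances equal the true-score covariances, so only the own-variance terms attenuate.
True-score variance = [11.8²·0.63 + 3²·0.68 + 20.4²·0.84] + 169.639 = 443.416 + 169.639 = 613.055.
Reliability = 613.055 / 734.039 = 0.835.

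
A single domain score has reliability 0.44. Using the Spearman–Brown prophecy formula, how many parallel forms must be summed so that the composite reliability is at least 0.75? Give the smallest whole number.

k ≥ ρ*(1−ρ₁)/(ρ₁(1−ρ*)) = 0.75·0.56 / (0.44·0.25) = 3.818.
Smallest integer k = 4.

4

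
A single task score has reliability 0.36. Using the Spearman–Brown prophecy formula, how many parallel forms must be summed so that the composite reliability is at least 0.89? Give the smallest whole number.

15

k ≥ ρ*(1−ρ₁)/(ρ₁(1−ρ*)) = 0.89·0.64 / (0.36·0.11) = 14.384.
Smallest integer k = 15.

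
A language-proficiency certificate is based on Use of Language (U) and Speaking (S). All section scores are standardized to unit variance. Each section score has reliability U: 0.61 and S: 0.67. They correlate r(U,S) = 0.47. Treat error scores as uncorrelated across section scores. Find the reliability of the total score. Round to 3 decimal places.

Var(U+S) = 2 + 2·[0.47] = 2 + 0.94 = 2.94.
Under uncorrelated errors the observed covariances equal the true-score covariances, so only the own-variance terms attenuate.
True-score variance = [0.61 + 0.67] + 0.94 = 1.28 + 0.94 = 2.22.
Reliability = 2.22 / 2.94 = 0.755.

0.755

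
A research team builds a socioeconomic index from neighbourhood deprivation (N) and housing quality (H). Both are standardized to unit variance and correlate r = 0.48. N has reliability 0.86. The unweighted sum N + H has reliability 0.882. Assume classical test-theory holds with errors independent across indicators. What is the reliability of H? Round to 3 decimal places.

0.791

Var(N+H) = 2 + 2·0.48 = 2.960.
True-score variance = ρ_N + ρ_H + 2·0.48, so 0.882 = (0.86 + ρ_H + 0.96) / 2.960.
ρ_H = 0.882·2.960 − 0.86 − 0.96 = 0.791.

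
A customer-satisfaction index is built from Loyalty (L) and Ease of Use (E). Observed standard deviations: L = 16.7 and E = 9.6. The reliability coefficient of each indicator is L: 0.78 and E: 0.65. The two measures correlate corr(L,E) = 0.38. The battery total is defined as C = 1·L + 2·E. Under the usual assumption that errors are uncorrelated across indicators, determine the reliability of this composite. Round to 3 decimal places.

Var(C) = 16.7² + 2²·9.6² + 2·[2·16.7·9.6·0.38] = 647.53 + 243.686 = 891.216.
Because errors are independent across components, Cov(Tᵢ,Tⱼ) = Cov(Xᵢ,Xⱼ); the off-diagonal part of the true-score variance is the same as above.
True-score variance = [16.7²·0.78 + 2²·9.6²·0.65] + 243.686 = 457.15 + 243.686 = 700.837.
Reliability = 700.837 / 891.216 = 0.786.

0.786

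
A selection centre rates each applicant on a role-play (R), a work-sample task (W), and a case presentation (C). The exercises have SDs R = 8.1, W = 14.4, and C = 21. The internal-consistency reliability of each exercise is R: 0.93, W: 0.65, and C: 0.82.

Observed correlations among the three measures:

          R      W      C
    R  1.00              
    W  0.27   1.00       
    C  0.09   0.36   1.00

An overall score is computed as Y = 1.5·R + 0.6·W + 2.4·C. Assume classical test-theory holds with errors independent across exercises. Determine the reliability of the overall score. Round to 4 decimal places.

Var(Y) = 1.5²·8.1² + 0.6²·14.4² + 2.4²·21² + 2·[0.9·8.1·14.4·0.27 + 3.6·8.1·21·0.09 + 1.44·14.4·21·0.36] = 2762.43 + 480.44 = 3242.87.
Under uncorrelated errors the observed covariances equal the true-score covariances, so only the own-variance terms attenuate.
True-score variance = [1.5²·8.1²·0.93 + 0.6²·14.4²·0.65 + 2.4²·21²·0.82] + 480.44 = 2268.74 + 480.44 = 2749.18.
Reliability = 2749.18 / 3242.87 = 0.8478.

0.8478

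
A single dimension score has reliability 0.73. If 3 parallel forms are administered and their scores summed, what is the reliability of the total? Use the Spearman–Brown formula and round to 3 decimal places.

ρ_k = kρ / (1 + (k−1)ρ) = 3·0.73 / (1 + 2·0.73) = 2.190 / 2.460 = 0.890.

0.890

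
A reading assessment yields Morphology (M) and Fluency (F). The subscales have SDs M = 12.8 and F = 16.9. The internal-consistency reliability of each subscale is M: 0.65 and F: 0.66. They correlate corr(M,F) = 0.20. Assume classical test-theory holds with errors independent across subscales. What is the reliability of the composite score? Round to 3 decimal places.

0.712

Var(M+F) = 12.8² + 16.9² + 2·[12.8·16.9·0.20] = 449.45 + 86.528 = 535.978.
With uncorrelated errors the cross-covariances are all true-score covariance, so they carry over unchanged; only the diagonal terms shrink to ρᵢσᵢ².
True-score variance = [12.8²·0.65 + 16.9²·0.66] + 86.528 = 294.999 + 86.528 = 381.527.
Reliability = 381.527 / 535.978 = 0.712.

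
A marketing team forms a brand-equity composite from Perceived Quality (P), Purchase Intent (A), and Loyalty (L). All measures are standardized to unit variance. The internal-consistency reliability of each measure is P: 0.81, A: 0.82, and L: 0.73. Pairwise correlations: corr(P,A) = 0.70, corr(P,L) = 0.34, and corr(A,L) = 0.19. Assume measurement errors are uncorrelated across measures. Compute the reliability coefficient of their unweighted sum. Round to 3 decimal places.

Var(P+A+L) = 3 + 2·[0.70 + 0.34 + 0.19] = 3 + 2.46 = 5.46.
Under uncorrelated errors the observed covariances equal the true-score covariances, so only the own-variance terms attenuate.
True-score variance = [0.81 + 0.82 + 0.73] + 2.46 = 2.36 + 2.46 = 4.82.
Reliability = 4.82 / 5.46 = 0.883.

0.883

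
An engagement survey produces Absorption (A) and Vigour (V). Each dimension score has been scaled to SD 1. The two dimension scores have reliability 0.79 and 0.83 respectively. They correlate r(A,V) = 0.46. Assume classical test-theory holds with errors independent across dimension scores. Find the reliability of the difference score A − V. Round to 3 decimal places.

0.648

Var(A−V) = 1 + 1 − 2·0.46 = 2 − 0.92 = 1.08.
Because errors are independent across components, Cov(Tᵢ,Tⱼ) = Cov(Xᵢ,Xⱼ); the off-diagonal part of the true-score variance is the same as above.
True-score variance = [0.79 + 0.83] − 0.92 = 1.62 − 0.92 = 0.7.
Reliability = 0.7 / 1.08 = 0.648.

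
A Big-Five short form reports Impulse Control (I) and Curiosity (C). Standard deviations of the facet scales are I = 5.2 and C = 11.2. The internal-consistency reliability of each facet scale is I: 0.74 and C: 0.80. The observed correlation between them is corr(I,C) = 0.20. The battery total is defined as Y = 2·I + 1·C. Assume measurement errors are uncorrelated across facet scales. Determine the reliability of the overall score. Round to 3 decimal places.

Var(Y) = 2²·5.2² + 11.2² + 2·[2·5.2·11.2·0.20] = 233.6 + 46.592 = 280.192.
Under uncorrelated errors the observed covariances equal the true-score covariances, so only the own-variance terms attenuate.
True-score variance = [2²·5.2²·0.74 + 11.2²·0.80] + 46.592 = 180.39 + 46.592 = 226.982.
Reliability = 226.982 / 280.192 = 0.810.

0.810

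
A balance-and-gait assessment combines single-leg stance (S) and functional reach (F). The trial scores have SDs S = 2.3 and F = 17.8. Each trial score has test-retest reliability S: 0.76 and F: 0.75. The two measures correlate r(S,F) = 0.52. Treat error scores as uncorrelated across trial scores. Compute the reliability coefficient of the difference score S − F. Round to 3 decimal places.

0.712

Var(S−F) = 2.3² + 17.8² − 2·2.3·17.8·0.52 = 322.13 − 42.5776 = 279.552.
Under uncorrelated errors the observed covariances equal the true-score covariances, so only the own-variance terms attenuate.
True-score variance = [2.3²·0.76 + 17.8²·0.75] − 42.5776 = 241.65 − 42.5776 = 199.073.
Reliability = 199.073 / 279.552 = 0.712.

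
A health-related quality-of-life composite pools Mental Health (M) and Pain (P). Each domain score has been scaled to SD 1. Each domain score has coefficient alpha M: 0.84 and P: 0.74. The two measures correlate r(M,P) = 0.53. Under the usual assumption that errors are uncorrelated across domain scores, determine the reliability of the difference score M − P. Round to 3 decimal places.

0.553

Var(M−P) = 1 + 1 − 2·0.53 = 2 − 1.06 = 0.94.
With uncorrelated errors the cross-covariances are all true-score covariance, so they carry over unchanged; only the diagonal terms shrink to ρᵢσᵢ².
True-score variance = [0.84 + 0.74] − 1.06 = 1.58 − 1.06 = 0.52.
Reliability = 0.52 / 0.94 = 0.553.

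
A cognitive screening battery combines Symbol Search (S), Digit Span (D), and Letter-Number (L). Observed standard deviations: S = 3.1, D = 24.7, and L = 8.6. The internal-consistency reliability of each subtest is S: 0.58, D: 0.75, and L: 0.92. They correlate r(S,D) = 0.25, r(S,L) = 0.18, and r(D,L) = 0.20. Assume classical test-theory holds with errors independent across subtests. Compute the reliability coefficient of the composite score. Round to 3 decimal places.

0.803

Var(S+D+L) = 3.1² + 24.7² + 8.6² + 2·[3.1·24.7·0.25 + 3.1·8.6·0.18 + 24.7·8.6·0.20] = 693.66 + 132.851 = 826.511.
Because errors are independent across components, Cov(Tᵢ,Tⱼ) = Cov(Xᵢ,Xⱼ); the off-diagonal part of the true-score variance is the same as above.
True-score variance = [3.1²·0.58 + 24.7²·0.75 + 8.6²·0.92] + 132.851 = 531.184 + 132.851 = 664.035.
Reliability = 664.035 / 826.511 = 0.803.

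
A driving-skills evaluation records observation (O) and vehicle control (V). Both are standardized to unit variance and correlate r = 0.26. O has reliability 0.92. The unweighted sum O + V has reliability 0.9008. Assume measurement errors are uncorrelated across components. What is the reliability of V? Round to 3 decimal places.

Var(O+V) = 2 + 2·0.26 = 2.520.
True-score variance = ρ_O + ρ_V + 2·0.26, so 0.9008 = (0.92 + ρ_V + 0.52) / 2.520.
ρ_V = 0.9008·2.520 − 0.92 − 0.52 = 0.830.

0.830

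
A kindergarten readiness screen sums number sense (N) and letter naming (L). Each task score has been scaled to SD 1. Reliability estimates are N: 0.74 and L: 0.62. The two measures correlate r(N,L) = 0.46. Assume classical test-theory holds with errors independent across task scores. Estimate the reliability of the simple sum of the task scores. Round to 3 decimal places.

0.781

Var(N+L) = 2 + 2·[0.46] = 2 + 0.92 = 2.92.
With uncorrelated errors the cross-covariances are all true-score covariance, so they carry over unchanged; only the diagonal terms shrink to ρᵢσᵢ².
True-score variance = [0.74 + 0.62] + 0.92 = 1.36 + 0.92 = 2.28.
Reliability = 2.28 / 2.92 = 0.781.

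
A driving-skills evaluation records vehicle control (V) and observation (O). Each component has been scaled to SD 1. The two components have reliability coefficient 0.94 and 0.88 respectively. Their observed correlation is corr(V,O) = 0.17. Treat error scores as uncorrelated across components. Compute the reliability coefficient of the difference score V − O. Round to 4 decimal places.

Var(V−O) = 1 + 1 − 2·0.17 = 2 − 0.34 = 1.66.
With uncorrelated errors the cross-covariances are all true-score covariance, so they carry over unchanged; only the diagonal terms shrink to ρᵢσᵢ².
True-score variance = [0.94 + 0.88] − 0.34 = 1.82 − 0.34 = 1.48.
Reliability = 1.48 / 1.66 = 0.8916.

0.8916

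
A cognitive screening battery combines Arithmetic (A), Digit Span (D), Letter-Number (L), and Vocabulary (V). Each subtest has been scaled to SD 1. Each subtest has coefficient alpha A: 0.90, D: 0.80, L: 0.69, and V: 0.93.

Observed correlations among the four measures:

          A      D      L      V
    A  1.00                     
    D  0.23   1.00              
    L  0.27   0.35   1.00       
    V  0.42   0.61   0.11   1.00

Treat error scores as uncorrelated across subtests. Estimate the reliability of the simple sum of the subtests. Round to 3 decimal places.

Var(A+D+L+V) = 4 + 2·[0.23 + 0.27 + 0.42 + 0.35 + 0.61 + 0.11] = 4 + 3.98 = 7.98.
Under uncorrelated errors the observed covariances equal the true-score covariances, so only the own-variance terms attenuate.
True-score variance = [0.90 + 0.80 + 0.69 + 0.93] + 3.98 = 3.32 + 3.98 = 7.3.
Reliability = 7.3 / 7.98 = 0.915.

0.915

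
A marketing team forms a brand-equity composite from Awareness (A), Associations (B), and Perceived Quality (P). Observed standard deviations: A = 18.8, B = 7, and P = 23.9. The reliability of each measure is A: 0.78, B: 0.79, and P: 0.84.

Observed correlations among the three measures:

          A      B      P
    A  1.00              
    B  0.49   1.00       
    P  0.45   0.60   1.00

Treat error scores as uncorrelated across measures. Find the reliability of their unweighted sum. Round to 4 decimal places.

0.8949

Var(A+B+P) = 18.8² + 7² + 23.9² + 2·[18.8·7·0.49 + 18.8·23.9·0.45 + 7·23.9·0.60] = 973.65 + 734.116 = 1707.77.
With uncorrelated errors the cross-covariances are all true-score covariance, so they carry over unchanged; only the diagonal terms shrink to ρᵢσᵢ².
True-score variance = [18.8²·0.78 + 7²·0.79 + 23.9²·0.84] + 734.116 = 794.21 + 734.116 = 1528.33.
Reliability = 1528.33 / 1707.77 = 0.8949.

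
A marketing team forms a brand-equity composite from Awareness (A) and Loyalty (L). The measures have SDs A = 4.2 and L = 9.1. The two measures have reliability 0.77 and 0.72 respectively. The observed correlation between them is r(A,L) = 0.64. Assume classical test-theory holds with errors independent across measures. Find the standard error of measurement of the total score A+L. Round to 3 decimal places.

5.220

Var(total) = 100.45 + 48.9216 = 149.372.
True-score variance = 73.206 + 48.9216 = 122.128, so reliability = 0.8176.
Error variance = 149.372 − 122.128 = 27.244; SEM = √27.244 = 5.220.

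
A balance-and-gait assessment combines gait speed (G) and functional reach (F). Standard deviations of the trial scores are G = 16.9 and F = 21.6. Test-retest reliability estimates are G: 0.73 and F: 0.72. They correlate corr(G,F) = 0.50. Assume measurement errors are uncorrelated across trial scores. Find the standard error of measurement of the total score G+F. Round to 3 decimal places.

14.414

Var(total) = 752.17 + 365.04 = 1117.21.
True-score variance = 544.418 + 365.04 = 909.458, so reliability = 0.8140.
Error variance = 1117.21 − 909.458 = 207.752; SEM = √207.752 = 14.414.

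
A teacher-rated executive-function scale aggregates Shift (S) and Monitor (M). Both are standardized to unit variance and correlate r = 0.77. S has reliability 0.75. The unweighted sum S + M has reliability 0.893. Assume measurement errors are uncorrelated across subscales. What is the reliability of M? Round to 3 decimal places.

Var(S+M) = 2 + 2·0.77 = 3.540.
True-score variance = ρ_S + ρ_M + 2·0.77, so 0.893 = (0.75 + ρ_M + 1.54) / 3.540.
ρ_M = 0.893·3.540 − 0.75 − 1.54 = 0.871.

0.871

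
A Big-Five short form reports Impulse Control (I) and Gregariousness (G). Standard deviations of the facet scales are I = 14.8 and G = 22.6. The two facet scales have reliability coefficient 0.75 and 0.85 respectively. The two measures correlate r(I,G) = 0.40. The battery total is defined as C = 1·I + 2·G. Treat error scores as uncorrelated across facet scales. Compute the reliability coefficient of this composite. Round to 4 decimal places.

Var(C) = 14.8² + 2²·22.6² + 2·[2·14.8·22.6·0.40] = 2262.08 + 535.168 = 2797.25.
Because errors are independent across components, Cov(Tᵢ,Tⱼ) = Cov(Xᵢ,Xⱼ); the off-diagonal part of the true-score variance is the same as above.
True-score variance = [14.8²·0.75 + 2²·22.6²·0.85] + 535.168 = 1900.86 + 535.168 = 2436.03.
Reliability = 2436.03 / 2797.25 = 0.8709.

0.8709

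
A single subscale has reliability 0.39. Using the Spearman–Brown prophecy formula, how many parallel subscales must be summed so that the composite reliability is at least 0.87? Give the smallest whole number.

11

k ≥ ρ*(1−ρ₁)/(ρ₁(1−ρ*)) = 0.87·0.61 / (0.39·0.13) = 10.467.
Smallest integer k = 11.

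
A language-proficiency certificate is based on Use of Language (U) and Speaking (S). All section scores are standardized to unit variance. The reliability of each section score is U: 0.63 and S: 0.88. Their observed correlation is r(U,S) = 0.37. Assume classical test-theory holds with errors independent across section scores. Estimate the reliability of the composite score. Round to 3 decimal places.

Var(U+S) = 2 + 2·[0.37] = 2 + 0.74 = 2.74.
Because errors are independent across components, Cov(Tᵢ,Tⱼ) = Cov(Xᵢ,Xⱼ); the off-diagonal part of the true-score variance is the same as above.
True-score variance = [0.63 + 0.88] + 0.74 = 1.51 + 0.74 = 2.25.
Reliability = 2.25 / 2.74 = 0.821.

0.821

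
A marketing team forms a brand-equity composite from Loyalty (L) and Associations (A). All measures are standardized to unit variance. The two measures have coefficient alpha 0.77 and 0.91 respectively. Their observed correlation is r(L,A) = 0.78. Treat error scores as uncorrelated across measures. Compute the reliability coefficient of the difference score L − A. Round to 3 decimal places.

0.273

Var(L−A) = 1 + 1 − 2·0.78 = 2 − 1.56 = 0.44.
Under uncorrelated errors the observed covariances equal the true-score covariances, so only the own-variance terms attenuate.
True-score variance = [0.77 + 0.91] − 1.56 = 1.68 − 1.56 = 0.12.
Reliability = 0.12 / 0.44 = 0.273.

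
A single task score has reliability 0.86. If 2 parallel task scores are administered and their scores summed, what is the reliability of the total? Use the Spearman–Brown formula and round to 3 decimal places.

ρ_k = kρ / (1 + (k−1)ρ) = 2·0.86 / (1 + 1·0.86) = 1.720 / 1.860 = 0.925.

0.925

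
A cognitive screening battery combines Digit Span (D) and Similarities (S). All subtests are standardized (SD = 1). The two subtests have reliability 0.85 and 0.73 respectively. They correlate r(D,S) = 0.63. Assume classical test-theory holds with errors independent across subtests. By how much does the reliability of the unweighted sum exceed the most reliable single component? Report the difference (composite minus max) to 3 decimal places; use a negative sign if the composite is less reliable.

Var(sum) = 2 + 1.26 = 3.26; true-score variance = 1.58 + 1.26 = 2.84; composite reliability = 0.8712.
Max component reliability = 0.8500.
Difference = 0.8712 − 0.8500 = 0.021.

0.021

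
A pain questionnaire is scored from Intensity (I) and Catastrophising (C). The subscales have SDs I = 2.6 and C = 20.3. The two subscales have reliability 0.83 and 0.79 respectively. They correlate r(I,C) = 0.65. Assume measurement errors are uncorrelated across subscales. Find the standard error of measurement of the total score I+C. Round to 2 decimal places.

Var(total) = 418.85 + 68.614 = 487.464.
True-score variance = 331.162 + 68.614 = 399.776, so reliability = 0.8201.
Error variance = 487.464 − 399.776 = 87.6881; SEM = √87.6881 = 9.36.

9.36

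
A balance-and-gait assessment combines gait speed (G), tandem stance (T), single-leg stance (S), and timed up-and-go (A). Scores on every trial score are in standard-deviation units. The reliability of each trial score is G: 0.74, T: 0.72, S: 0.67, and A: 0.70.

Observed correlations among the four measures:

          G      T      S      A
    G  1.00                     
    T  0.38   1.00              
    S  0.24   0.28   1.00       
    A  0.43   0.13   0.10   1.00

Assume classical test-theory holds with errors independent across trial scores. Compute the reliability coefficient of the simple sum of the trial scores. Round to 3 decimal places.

Var(G+T+S+A) = 4 + 2·[0.38 + 0.24 + 0.43 + 0.28 + 0.13 + 0.10] = 4 + 3.12 = 7.12.
Under uncorrelated errors the observed covariances equal the true-score covariances, so only the own-variance terms attenuate.
True-score variance = [0.74 + 0.72 + 0.67 + 0.70] + 3.12 = 2.83 + 3.12 = 5.95.
Reliability = 5.95 / 7.12 = 0.836.

0.836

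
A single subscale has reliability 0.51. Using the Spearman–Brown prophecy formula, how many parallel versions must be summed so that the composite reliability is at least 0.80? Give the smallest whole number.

k ≥ ρ*(1−ρ₁)/(ρ₁(1−ρ*)) = 0.80·0.49 / (0.51·0.20) = 3.843.
Smallest integer k = 4.

4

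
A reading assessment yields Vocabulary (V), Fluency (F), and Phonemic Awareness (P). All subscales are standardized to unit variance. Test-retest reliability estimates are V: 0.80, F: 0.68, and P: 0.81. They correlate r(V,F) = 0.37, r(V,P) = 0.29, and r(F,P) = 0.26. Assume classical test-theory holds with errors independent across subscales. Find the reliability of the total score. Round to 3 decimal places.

0.853

Var(V+F+P) = 3 + 2·[0.37 + 0.29 + 0.26] = 3 + 1.84 = 4.84.
Under uncorrelated errors the observed covariances equal the true-score covariances, so only the own-variance terms attenuate.
True-score variance = [0.80 + 0.68 + 0.81] + 1.84 = 2.29 + 1.84 = 4.13.
Reliability = 4.13 / 4.84 = 0.853.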